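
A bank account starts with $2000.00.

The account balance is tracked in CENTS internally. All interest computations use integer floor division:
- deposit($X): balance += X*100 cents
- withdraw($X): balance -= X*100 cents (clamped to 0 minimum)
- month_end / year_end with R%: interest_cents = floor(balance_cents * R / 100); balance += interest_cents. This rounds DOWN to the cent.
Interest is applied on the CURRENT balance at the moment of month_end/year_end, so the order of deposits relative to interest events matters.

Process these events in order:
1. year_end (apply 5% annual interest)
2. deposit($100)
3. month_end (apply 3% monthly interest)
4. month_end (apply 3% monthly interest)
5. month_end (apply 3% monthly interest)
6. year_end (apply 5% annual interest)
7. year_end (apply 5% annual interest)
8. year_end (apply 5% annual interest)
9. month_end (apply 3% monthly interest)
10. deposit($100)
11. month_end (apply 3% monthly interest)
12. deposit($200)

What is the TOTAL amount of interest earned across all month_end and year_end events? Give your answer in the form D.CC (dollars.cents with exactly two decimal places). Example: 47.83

After 1 (year_end (apply 5% annual interest)): balance=$2100.00 total_interest=$100.00
After 2 (deposit($100)): balance=$2200.00 total_interest=$100.00
After 3 (month_end (apply 3% monthly interest)): balance=$2266.00 total_interest=$166.00
After 4 (month_end (apply 3% monthly interest)): balance=$2333.98 total_interest=$233.98
After 5 (month_end (apply 3% monthly interest)): balance=$2403.99 total_interest=$303.99
After 6 (year_end (apply 5% annual interest)): balance=$2524.18 total_interest=$424.18
After 7 (year_end (apply 5% annual interest)): balance=$2650.38 total_interest=$550.38
After 8 (year_end (apply 5% annual interest)): balance=$2782.89 total_interest=$682.89
After 9 (month_end (apply 3% monthly interest)): balance=$2866.37 total_interest=$766.37
After 10 (deposit($100)): balance=$2966.37 total_interest=$766.37
After 11 (month_end (apply 3% monthly interest)): balance=$3055.36 total_interest=$855.36
After 12 (deposit($200)): balance=$3255.36 total_interest=$855.36

Answer: 855.36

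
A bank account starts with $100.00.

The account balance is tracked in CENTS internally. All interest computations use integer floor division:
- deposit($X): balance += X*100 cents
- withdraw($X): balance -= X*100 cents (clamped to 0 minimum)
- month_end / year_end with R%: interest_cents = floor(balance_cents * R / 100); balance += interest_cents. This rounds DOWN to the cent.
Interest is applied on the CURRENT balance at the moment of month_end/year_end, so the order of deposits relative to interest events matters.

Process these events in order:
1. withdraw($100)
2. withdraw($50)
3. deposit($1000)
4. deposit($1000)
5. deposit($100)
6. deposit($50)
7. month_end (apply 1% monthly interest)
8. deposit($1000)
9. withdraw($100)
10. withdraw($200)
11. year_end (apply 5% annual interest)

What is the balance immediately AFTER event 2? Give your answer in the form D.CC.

Answer: 0.00

Derivation:
After 1 (withdraw($100)): balance=$0.00 total_interest=$0.00
After 2 (withdraw($50)): balance=$0.00 total_interest=$0.00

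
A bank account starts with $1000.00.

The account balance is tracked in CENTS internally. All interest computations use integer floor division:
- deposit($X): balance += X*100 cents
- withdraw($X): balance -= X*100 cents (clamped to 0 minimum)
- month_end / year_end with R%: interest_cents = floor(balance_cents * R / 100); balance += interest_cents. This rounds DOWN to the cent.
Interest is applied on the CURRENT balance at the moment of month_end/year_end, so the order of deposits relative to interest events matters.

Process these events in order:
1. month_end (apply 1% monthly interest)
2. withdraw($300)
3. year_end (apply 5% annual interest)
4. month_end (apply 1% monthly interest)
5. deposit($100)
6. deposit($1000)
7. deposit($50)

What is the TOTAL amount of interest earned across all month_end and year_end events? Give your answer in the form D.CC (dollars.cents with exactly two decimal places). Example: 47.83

Answer: 52.95

Derivation:
After 1 (month_end (apply 1% monthly interest)): balance=$1010.00 total_interest=$10.00
After 2 (withdraw($300)): balance=$710.00 total_interest=$10.00
After 3 (year_end (apply 5% annual interest)): balance=$745.50 total_interest=$45.50
After 4 (month_end (apply 1% monthly interest)): balance=$752.95 total_interest=$52.95
After 5 (deposit($100)): balance=$852.95 total_interest=$52.95
After 6 (deposit($1000)): balance=$1852.95 total_interest=$52.95
After 7 (deposit($50)): balance=$1902.95 total_interest=$52.95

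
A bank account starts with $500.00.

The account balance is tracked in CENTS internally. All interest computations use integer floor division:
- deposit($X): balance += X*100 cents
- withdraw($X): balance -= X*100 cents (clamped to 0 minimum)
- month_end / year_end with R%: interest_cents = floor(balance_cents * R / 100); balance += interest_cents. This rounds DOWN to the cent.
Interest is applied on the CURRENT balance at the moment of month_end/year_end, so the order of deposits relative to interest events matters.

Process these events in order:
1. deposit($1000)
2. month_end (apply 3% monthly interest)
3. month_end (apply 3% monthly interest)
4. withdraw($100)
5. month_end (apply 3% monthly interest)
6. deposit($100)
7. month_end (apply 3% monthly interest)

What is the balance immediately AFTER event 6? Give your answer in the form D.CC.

After 1 (deposit($1000)): balance=$1500.00 total_interest=$0.00
After 2 (month_end (apply 3% monthly interest)): balance=$1545.00 total_interest=$45.00
After 3 (month_end (apply 3% monthly interest)): balance=$1591.35 total_interest=$91.35
After 4 (withdraw($100)): balance=$1491.35 total_interest=$91.35
After 5 (month_end (apply 3% monthly interest)): balance=$1536.09 total_interest=$136.09
After 6 (deposit($100)): balance=$1636.09 total_interest=$136.09

Answer: 1636.09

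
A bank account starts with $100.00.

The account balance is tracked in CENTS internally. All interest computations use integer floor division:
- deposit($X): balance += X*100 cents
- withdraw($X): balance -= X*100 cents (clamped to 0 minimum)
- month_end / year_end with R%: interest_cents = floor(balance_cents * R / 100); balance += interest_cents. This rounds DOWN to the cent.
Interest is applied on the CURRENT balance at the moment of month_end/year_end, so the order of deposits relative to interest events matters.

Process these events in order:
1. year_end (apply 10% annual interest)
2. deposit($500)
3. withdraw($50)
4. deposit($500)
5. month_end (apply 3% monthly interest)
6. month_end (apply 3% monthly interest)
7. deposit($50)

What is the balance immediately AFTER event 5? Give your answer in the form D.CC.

Answer: 1091.80

Derivation:
After 1 (year_end (apply 10% annual interest)): balance=$110.00 total_interest=$10.00
After 2 (deposit($500)): balance=$610.00 total_interest=$10.00
After 3 (withdraw($50)): balance=$560.00 total_interest=$10.00
After 4 (deposit($500)): balance=$1060.00 total_interest=$10.00
After 5 (month_end (apply 3% monthly interest)): balance=$1091.80 total_interest=$41.80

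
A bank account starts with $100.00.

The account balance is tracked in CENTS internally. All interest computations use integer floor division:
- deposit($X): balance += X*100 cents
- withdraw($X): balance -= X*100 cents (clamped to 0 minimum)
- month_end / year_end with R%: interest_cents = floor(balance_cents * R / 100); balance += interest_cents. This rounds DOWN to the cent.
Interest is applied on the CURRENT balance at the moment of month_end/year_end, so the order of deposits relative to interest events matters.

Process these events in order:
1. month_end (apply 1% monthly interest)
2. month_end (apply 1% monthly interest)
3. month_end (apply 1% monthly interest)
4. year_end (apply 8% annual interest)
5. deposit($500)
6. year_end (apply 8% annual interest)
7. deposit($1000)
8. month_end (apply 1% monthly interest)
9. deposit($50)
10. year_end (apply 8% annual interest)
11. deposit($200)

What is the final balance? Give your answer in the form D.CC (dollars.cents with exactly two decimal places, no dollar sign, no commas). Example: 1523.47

After 1 (month_end (apply 1% monthly interest)): balance=$101.00 total_interest=$1.00
After 2 (month_end (apply 1% monthly interest)): balance=$102.01 total_interest=$2.01
After 3 (month_end (apply 1% monthly interest)): balance=$103.03 total_interest=$3.03
After 4 (year_end (apply 8% annual interest)): balance=$111.27 total_interest=$11.27
After 5 (deposit($500)): balance=$611.27 total_interest=$11.27
After 6 (year_end (apply 8% annual interest)): balance=$660.17 total_interest=$60.17
After 7 (deposit($1000)): balance=$1660.17 total_interest=$60.17
After 8 (month_end (apply 1% monthly interest)): balance=$1676.77 total_interest=$76.77
After 9 (deposit($50)): balance=$1726.77 total_interest=$76.77
After 10 (year_end (apply 8% annual interest)): balance=$1864.91 total_interest=$214.91
After 11 (deposit($200)): balance=$2064.91 total_interest=$214.91

Answer: 2064.91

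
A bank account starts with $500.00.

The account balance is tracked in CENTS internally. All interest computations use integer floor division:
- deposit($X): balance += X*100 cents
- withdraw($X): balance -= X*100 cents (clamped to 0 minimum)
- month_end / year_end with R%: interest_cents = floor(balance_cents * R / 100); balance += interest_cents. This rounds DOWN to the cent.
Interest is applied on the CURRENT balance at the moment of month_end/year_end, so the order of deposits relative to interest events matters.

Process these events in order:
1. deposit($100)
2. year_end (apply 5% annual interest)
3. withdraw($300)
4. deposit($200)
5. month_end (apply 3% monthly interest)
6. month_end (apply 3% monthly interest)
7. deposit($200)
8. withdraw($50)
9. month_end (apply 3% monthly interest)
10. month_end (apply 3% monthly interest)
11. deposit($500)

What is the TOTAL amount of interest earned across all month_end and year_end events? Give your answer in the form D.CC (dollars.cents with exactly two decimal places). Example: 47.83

After 1 (deposit($100)): balance=$600.00 total_interest=$0.00
After 2 (year_end (apply 5% annual interest)): balance=$630.00 total_interest=$30.00
After 3 (withdraw($300)): balance=$330.00 total_interest=$30.00
After 4 (deposit($200)): balance=$530.00 total_interest=$30.00
After 5 (month_end (apply 3% monthly interest)): balance=$545.90 total_interest=$45.90
After 6 (month_end (apply 3% monthly interest)): balance=$562.27 total_interest=$62.27
After 7 (deposit($200)): balance=$762.27 total_interest=$62.27
After 8 (withdraw($50)): balance=$712.27 total_interest=$62.27
After 9 (month_end (apply 3% monthly interest)): balance=$733.63 total_interest=$83.63
After 10 (month_end (apply 3% monthly interest)): balance=$755.63 total_interest=$105.63
After 11 (deposit($500)): balance=$1255.63 total_interest=$105.63

Answer: 105.63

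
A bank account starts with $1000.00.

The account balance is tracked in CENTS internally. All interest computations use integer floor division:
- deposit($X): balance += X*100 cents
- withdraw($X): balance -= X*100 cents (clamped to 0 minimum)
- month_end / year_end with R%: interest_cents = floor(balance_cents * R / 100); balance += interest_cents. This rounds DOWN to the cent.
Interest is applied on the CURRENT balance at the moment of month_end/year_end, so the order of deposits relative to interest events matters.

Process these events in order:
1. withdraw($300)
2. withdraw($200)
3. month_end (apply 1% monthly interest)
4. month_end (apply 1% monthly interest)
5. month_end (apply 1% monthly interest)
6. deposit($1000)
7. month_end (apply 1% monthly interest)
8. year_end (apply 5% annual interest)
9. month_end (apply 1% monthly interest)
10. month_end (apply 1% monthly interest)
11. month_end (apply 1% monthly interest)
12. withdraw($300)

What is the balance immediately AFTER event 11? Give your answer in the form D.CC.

Answer: 1655.48

Derivation:
After 1 (withdraw($300)): balance=$700.00 total_interest=$0.00
After 2 (withdraw($200)): balance=$500.00 total_interest=$0.00
After 3 (month_end (apply 1% monthly interest)): balance=$505.00 total_interest=$5.00
After 4 (month_end (apply 1% monthly interest)): balance=$510.05 total_interest=$10.05
After 5 (month_end (apply 1% monthly interest)): balance=$515.15 total_interest=$15.15
After 6 (deposit($1000)): balance=$1515.15 total_interest=$15.15
After 7 (month_end (apply 1% monthly interest)): balance=$1530.30 total_interest=$30.30
After 8 (year_end (apply 5% annual interest)): balance=$1606.81 total_interest=$106.81
After 9 (month_end (apply 1% monthly interest)): balance=$1622.87 total_interest=$122.87
After 10 (month_end (apply 1% monthly interest)): balance=$1639.09 total_interest=$139.09
After 11 (month_end (apply 1% monthly interest)): balance=$1655.48 total_interest=$155.48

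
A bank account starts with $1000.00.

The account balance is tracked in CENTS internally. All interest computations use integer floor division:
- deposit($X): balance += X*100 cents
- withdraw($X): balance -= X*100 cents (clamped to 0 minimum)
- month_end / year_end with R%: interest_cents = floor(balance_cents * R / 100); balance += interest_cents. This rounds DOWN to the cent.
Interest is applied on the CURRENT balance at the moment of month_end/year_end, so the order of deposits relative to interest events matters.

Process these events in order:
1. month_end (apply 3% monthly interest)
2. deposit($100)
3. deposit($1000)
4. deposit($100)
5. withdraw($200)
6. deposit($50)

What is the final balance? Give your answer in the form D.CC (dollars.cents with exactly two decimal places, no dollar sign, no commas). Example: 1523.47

After 1 (month_end (apply 3% monthly interest)): balance=$1030.00 total_interest=$30.00
After 2 (deposit($100)): balance=$1130.00 total_interest=$30.00
After 3 (deposit($1000)): balance=$2130.00 total_interest=$30.00
After 4 (deposit($100)): balance=$2230.00 total_interest=$30.00
After 5 (withdraw($200)): balance=$2030.00 total_interest=$30.00
After 6 (deposit($50)): balance=$2080.00 total_interest=$30.00

Answer: 2080.00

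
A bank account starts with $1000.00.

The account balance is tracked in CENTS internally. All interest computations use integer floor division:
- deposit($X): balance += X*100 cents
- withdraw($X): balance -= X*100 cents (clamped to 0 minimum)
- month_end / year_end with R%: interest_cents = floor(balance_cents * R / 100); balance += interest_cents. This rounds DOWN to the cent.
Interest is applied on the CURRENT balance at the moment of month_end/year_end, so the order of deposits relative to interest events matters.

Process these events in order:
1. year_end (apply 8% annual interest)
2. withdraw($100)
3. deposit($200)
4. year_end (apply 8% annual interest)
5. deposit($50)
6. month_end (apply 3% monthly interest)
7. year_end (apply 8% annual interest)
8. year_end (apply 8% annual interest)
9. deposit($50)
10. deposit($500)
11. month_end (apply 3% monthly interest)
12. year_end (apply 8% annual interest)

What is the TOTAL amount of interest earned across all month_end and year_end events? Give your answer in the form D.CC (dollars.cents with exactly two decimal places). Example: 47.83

Answer: 681.77

Derivation:
After 1 (year_end (apply 8% annual interest)): balance=$1080.00 total_interest=$80.00
After 2 (withdraw($100)): balance=$980.00 total_interest=$80.00
After 3 (deposit($200)): balance=$1180.00 total_interest=$80.00
After 4 (year_end (apply 8% annual interest)): balance=$1274.40 total_interest=$174.40
After 5 (deposit($50)): balance=$1324.40 total_interest=$174.40
After 6 (month_end (apply 3% monthly interest)): balance=$1364.13 total_interest=$214.13
After 7 (year_end (apply 8% annual interest)): balance=$1473.26 total_interest=$323.26
After 8 (year_end (apply 8% annual interest)): balance=$1591.12 total_interest=$441.12
After 9 (deposit($50)): balance=$1641.12 total_interest=$441.12
After 10 (deposit($500)): balance=$2141.12 total_interest=$441.12
After 11 (month_end (apply 3% monthly interest)): balance=$2205.35 total_interest=$505.35
After 12 (year_end (apply 8% annual interest)): balance=$2381.77 total_interest=$681.77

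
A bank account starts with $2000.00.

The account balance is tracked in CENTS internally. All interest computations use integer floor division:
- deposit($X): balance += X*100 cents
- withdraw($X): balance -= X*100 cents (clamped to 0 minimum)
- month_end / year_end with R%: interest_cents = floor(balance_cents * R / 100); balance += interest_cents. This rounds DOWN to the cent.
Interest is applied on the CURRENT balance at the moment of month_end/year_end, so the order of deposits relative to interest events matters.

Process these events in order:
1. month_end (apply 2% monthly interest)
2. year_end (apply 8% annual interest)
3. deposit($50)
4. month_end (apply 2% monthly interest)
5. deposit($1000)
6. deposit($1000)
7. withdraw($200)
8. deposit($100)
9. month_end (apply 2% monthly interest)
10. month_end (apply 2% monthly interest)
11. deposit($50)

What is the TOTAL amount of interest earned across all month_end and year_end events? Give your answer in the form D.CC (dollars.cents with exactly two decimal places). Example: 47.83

Answer: 417.86

Derivation:
After 1 (month_end (apply 2% monthly interest)): balance=$2040.00 total_interest=$40.00
After 2 (year_end (apply 8% annual interest)): balance=$2203.20 total_interest=$203.20
After 3 (deposit($50)): balance=$2253.20 total_interest=$203.20
After 4 (month_end (apply 2% monthly interest)): balance=$2298.26 total_interest=$248.26
After 5 (deposit($1000)): balance=$3298.26 total_interest=$248.26
After 6 (deposit($1000)): balance=$4298.26 total_interest=$248.26
After 7 (withdraw($200)): balance=$4098.26 total_interest=$248.26
After 8 (deposit($100)): balance=$4198.26 total_interest=$248.26
After 9 (month_end (apply 2% monthly interest)): balance=$4282.22 total_interest=$332.22
After 10 (month_end (apply 2% monthly interest)): balance=$4367.86 total_interest=$417.86
After 11 (deposit($50)): balance=$4417.86 total_interest=$417.86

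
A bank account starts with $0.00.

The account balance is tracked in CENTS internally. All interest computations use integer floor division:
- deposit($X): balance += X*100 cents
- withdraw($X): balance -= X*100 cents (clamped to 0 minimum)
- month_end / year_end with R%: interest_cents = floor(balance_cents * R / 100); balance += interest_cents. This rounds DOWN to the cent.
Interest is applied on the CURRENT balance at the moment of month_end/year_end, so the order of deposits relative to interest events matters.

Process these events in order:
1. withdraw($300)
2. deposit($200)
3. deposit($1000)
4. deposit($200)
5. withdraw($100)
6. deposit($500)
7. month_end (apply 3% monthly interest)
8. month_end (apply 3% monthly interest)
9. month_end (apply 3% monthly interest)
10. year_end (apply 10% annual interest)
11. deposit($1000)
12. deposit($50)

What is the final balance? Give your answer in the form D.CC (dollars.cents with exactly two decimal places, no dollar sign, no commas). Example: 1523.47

Answer: 3213.59

Derivation:
After 1 (withdraw($300)): balance=$0.00 total_interest=$0.00
After 2 (deposit($200)): balance=$200.00 total_interest=$0.00
After 3 (deposit($1000)): balance=$1200.00 total_interest=$0.00
After 4 (deposit($200)): balance=$1400.00 total_interest=$0.00
After 5 (withdraw($100)): balance=$1300.00 total_interest=$0.00
After 6 (deposit($500)): balance=$1800.00 total_interest=$0.00
After 7 (month_end (apply 3% monthly interest)): balance=$1854.00 total_interest=$54.00
After 8 (month_end (apply 3% monthly interest)): balance=$1909.62 total_interest=$109.62
After 9 (month_end (apply 3% monthly interest)): balance=$1966.90 total_interest=$166.90
After 10 (year_end (apply 10% annual interest)): balance=$2163.59 total_interest=$363.59
After 11 (deposit($1000)): balance=$3163.59 total_interest=$363.59
After 12 (deposit($50)): balance=$3213.59 total_interest=$363.59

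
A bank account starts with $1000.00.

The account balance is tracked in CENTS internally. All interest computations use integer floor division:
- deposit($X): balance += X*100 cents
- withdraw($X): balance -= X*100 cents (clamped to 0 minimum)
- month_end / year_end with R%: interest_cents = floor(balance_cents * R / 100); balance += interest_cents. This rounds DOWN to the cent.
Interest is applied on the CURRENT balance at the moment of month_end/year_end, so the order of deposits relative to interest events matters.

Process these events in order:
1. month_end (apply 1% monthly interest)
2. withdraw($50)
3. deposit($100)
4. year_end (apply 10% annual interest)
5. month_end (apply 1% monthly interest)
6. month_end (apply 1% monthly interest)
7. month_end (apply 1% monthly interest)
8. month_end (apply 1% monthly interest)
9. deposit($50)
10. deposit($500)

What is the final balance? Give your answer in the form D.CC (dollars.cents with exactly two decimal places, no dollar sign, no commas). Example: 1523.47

Answer: 1763.33

Derivation:
After 1 (month_end (apply 1% monthly interest)): balance=$1010.00 total_interest=$10.00
After 2 (withdraw($50)): balance=$960.00 total_interest=$10.00
After 3 (deposit($100)): balance=$1060.00 total_interest=$10.00
After 4 (year_end (apply 10% annual interest)): balance=$1166.00 total_interest=$116.00
After 5 (month_end (apply 1% monthly interest)): balance=$1177.66 total_interest=$127.66
After 6 (month_end (apply 1% monthly interest)): balance=$1189.43 total_interest=$139.43
After 7 (month_end (apply 1% monthly interest)): balance=$1201.32 total_interest=$151.32
After 8 (month_end (apply 1% monthly interest)): balance=$1213.33 total_interest=$163.33
After 9 (deposit($50)): balance=$1263.33 total_interest=$163.33
After 10 (deposit($500)): balance=$1763.33 total_interest=$163.33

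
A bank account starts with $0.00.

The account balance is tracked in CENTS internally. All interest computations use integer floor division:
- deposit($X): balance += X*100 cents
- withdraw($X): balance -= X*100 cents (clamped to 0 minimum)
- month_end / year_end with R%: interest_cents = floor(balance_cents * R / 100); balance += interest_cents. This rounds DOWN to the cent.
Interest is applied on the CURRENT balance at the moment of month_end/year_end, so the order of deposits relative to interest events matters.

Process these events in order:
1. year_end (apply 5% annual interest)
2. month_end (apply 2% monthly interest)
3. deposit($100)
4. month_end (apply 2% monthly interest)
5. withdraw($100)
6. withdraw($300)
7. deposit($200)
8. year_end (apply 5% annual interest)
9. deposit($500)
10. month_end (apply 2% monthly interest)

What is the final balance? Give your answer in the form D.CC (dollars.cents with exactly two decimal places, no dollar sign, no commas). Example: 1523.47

Answer: 724.20

Derivation:
After 1 (year_end (apply 5% annual interest)): balance=$0.00 total_interest=$0.00
After 2 (month_end (apply 2% monthly interest)): balance=$0.00 total_interest=$0.00
After 3 (deposit($100)): balance=$100.00 total_interest=$0.00
After 4 (month_end (apply 2% monthly interest)): balance=$102.00 total_interest=$2.00
After 5 (withdraw($100)): balance=$2.00 total_interest=$2.00
After 6 (withdraw($300)): balance=$0.00 total_interest=$2.00
After 7 (deposit($200)): balance=$200.00 total_interest=$2.00
After 8 (year_end (apply 5% annual interest)): balance=$210.00 total_interest=$12.00
After 9 (deposit($500)): balance=$710.00 total_interest=$12.00
After 10 (month_end (apply 2% monthly interest)): balance=$724.20 total_interest=$26.20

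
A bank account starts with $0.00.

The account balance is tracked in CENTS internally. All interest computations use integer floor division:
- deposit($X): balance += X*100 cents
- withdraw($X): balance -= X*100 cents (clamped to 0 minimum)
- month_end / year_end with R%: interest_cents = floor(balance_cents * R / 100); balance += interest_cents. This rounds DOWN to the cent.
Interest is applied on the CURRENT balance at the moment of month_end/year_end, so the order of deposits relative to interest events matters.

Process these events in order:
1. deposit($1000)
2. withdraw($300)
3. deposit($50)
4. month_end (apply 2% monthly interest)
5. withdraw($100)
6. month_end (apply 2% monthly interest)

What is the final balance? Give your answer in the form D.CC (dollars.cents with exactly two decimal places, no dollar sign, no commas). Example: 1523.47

After 1 (deposit($1000)): balance=$1000.00 total_interest=$0.00
After 2 (withdraw($300)): balance=$700.00 total_interest=$0.00
After 3 (deposit($50)): balance=$750.00 total_interest=$0.00
After 4 (month_end (apply 2% monthly interest)): balance=$765.00 total_interest=$15.00
After 5 (withdraw($100)): balance=$665.00 total_interest=$15.00
After 6 (month_end (apply 2% monthly interest)): balance=$678.30 total_interest=$28.30

Answer: 678.30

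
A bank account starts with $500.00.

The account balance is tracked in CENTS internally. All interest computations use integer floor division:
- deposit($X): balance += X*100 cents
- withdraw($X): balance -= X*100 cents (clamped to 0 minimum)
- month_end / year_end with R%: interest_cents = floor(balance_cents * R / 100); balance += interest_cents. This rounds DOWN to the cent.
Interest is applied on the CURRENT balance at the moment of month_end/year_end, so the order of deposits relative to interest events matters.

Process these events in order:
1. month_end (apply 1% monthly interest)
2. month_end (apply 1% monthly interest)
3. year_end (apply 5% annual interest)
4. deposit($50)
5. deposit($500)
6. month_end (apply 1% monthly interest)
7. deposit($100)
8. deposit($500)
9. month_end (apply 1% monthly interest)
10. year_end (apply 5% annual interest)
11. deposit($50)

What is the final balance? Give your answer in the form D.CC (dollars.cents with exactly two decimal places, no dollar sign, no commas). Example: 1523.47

After 1 (month_end (apply 1% monthly interest)): balance=$505.00 total_interest=$5.00
After 2 (month_end (apply 1% monthly interest)): balance=$510.05 total_interest=$10.05
After 3 (year_end (apply 5% annual interest)): balance=$535.55 total_interest=$35.55
After 4 (deposit($50)): balance=$585.55 total_interest=$35.55
After 5 (deposit($500)): balance=$1085.55 total_interest=$35.55
After 6 (month_end (apply 1% monthly interest)): balance=$1096.40 total_interest=$46.40
After 7 (deposit($100)): balance=$1196.40 total_interest=$46.40
After 8 (deposit($500)): balance=$1696.40 total_interest=$46.40
After 9 (month_end (apply 1% monthly interest)): balance=$1713.36 total_interest=$63.36
After 10 (year_end (apply 5% annual interest)): balance=$1799.02 total_interest=$149.02
After 11 (deposit($50)): balance=$1849.02 total_interest=$149.02

Answer: 1849.02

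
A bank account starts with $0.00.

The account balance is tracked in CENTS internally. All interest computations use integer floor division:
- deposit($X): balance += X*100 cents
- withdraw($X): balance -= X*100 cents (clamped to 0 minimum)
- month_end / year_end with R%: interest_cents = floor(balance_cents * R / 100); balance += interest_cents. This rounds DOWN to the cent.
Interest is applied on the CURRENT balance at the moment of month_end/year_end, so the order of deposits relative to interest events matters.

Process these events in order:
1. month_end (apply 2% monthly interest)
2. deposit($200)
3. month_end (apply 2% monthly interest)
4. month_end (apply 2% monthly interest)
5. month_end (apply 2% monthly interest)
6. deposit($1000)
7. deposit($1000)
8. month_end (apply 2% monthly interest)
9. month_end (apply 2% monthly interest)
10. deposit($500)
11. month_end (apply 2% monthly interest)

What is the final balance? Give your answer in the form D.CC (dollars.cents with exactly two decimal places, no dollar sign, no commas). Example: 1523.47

After 1 (month_end (apply 2% monthly interest)): balance=$0.00 total_interest=$0.00
After 2 (deposit($200)): balance=$200.00 total_interest=$0.00
After 3 (month_end (apply 2% monthly interest)): balance=$204.00 total_interest=$4.00
After 4 (month_end (apply 2% monthly interest)): balance=$208.08 total_interest=$8.08
After 5 (month_end (apply 2% monthly interest)): balance=$212.24 total_interest=$12.24
After 6 (deposit($1000)): balance=$1212.24 total_interest=$12.24
After 7 (deposit($1000)): balance=$2212.24 total_interest=$12.24
After 8 (month_end (apply 2% monthly interest)): balance=$2256.48 total_interest=$56.48
After 9 (month_end (apply 2% monthly interest)): balance=$2301.60 total_interest=$101.60
After 10 (deposit($500)): balance=$2801.60 total_interest=$101.60
After 11 (month_end (apply 2% monthly interest)): balance=$2857.63 total_interest=$157.63

Answer: 2857.63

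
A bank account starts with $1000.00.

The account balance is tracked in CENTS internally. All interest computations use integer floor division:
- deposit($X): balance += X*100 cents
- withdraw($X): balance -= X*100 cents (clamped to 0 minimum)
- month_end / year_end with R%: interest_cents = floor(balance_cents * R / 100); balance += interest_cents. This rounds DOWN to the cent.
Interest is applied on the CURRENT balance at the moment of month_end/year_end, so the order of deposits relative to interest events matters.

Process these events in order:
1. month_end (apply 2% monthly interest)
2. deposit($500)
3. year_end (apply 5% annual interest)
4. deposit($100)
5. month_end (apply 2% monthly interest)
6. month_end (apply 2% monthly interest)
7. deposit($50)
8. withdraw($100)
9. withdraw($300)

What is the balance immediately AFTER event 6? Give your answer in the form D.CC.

Answer: 1764.51

Derivation:
After 1 (month_end (apply 2% monthly interest)): balance=$1020.00 total_interest=$20.00
After 2 (deposit($500)): balance=$1520.00 total_interest=$20.00
After 3 (year_end (apply 5% annual interest)): balance=$1596.00 total_interest=$96.00
After 4 (deposit($100)): balance=$1696.00 total_interest=$96.00
After 5 (month_end (apply 2% monthly interest)): balance=$1729.92 total_interest=$129.92
After 6 (month_end (apply 2% monthly interest)): balance=$1764.51 total_interest=$164.51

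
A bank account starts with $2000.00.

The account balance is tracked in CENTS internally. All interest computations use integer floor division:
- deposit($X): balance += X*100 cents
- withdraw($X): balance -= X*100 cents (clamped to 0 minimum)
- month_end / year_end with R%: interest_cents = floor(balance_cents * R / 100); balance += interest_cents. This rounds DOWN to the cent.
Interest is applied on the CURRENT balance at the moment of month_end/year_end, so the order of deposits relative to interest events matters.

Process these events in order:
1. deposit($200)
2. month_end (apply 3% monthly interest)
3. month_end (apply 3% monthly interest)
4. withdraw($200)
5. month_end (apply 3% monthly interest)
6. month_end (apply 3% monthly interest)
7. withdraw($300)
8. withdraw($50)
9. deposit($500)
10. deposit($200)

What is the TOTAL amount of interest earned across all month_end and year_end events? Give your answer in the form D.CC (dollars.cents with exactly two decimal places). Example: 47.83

After 1 (deposit($200)): balance=$2200.00 total_interest=$0.00
After 2 (month_end (apply 3% monthly interest)): balance=$2266.00 total_interest=$66.00
After 3 (month_end (apply 3% monthly interest)): balance=$2333.98 total_interest=$133.98
After 4 (withdraw($200)): balance=$2133.98 total_interest=$133.98
After 5 (month_end (apply 3% monthly interest)): balance=$2197.99 total_interest=$197.99
After 6 (month_end (apply 3% monthly interest)): balance=$2263.92 total_interest=$263.92
After 7 (withdraw($300)): balance=$1963.92 total_interest=$263.92
After 8 (withdraw($50)): balance=$1913.92 total_interest=$263.92
After 9 (deposit($500)): balance=$2413.92 total_interest=$263.92
After 10 (deposit($200)): balance=$2613.92 total_interest=$263.92

Answer: 263.92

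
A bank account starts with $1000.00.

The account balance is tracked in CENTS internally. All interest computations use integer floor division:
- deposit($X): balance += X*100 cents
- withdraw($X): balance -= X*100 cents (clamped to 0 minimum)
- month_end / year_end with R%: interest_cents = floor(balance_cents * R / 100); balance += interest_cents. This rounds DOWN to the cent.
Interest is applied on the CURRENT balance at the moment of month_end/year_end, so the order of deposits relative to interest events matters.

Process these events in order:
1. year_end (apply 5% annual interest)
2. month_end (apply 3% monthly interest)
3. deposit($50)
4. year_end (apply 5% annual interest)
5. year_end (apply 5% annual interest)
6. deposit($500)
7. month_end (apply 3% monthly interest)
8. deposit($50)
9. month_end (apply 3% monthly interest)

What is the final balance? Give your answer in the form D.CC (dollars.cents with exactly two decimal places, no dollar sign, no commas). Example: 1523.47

Answer: 1905.38

Derivation:
After 1 (year_end (apply 5% annual interest)): balance=$1050.00 total_interest=$50.00
After 2 (month_end (apply 3% monthly interest)): balance=$1081.50 total_interest=$81.50
After 3 (deposit($50)): balance=$1131.50 total_interest=$81.50
After 4 (year_end (apply 5% annual interest)): balance=$1188.07 total_interest=$138.07
After 5 (year_end (apply 5% annual interest)): balance=$1247.47 total_interest=$197.47
After 6 (deposit($500)): balance=$1747.47 total_interest=$197.47
After 7 (month_end (apply 3% monthly interest)): balance=$1799.89 total_interest=$249.89
After 8 (deposit($50)): balance=$1849.89 total_interest=$249.89
After 9 (month_end (apply 3% monthly interest)): balance=$1905.38 total_interest=$305.38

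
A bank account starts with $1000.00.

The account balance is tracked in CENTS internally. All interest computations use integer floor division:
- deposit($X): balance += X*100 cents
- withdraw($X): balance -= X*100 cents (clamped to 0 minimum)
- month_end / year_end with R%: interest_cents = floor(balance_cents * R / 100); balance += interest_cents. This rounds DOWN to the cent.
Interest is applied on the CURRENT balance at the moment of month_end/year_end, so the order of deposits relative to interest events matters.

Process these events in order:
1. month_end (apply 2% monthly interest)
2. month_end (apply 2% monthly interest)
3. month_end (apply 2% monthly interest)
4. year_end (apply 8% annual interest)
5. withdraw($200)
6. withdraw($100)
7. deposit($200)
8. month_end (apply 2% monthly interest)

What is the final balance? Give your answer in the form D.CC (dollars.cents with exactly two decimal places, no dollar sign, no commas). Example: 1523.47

After 1 (month_end (apply 2% monthly interest)): balance=$1020.00 total_interest=$20.00
After 2 (month_end (apply 2% monthly interest)): balance=$1040.40 total_interest=$40.40
After 3 (month_end (apply 2% monthly interest)): balance=$1061.20 total_interest=$61.20
After 4 (year_end (apply 8% annual interest)): balance=$1146.09 total_interest=$146.09
After 5 (withdraw($200)): balance=$946.09 total_interest=$146.09
After 6 (withdraw($100)): balance=$846.09 total_interest=$146.09
After 7 (deposit($200)): balance=$1046.09 total_interest=$146.09
After 8 (month_end (apply 2% monthly interest)): balance=$1067.01 total_interest=$167.01

Answer: 1067.01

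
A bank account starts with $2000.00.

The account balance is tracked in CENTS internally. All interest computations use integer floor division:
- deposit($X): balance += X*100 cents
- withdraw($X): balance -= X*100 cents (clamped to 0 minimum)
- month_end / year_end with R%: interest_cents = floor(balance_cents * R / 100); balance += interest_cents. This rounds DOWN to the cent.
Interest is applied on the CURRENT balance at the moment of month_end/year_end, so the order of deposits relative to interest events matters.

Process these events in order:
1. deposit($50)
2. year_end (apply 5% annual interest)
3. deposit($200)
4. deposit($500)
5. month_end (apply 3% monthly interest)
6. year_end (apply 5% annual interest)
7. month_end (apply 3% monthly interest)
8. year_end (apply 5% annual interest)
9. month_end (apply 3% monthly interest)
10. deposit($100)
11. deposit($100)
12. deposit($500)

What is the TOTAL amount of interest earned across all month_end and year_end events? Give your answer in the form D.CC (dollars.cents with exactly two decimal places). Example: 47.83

After 1 (deposit($50)): balance=$2050.00 total_interest=$0.00
After 2 (year_end (apply 5% annual interest)): balance=$2152.50 total_interest=$102.50
After 3 (deposit($200)): balance=$2352.50 total_interest=$102.50
After 4 (deposit($500)): balance=$2852.50 total_interest=$102.50
After 5 (month_end (apply 3% monthly interest)): balance=$2938.07 total_interest=$188.07
After 6 (year_end (apply 5% annual interest)): balance=$3084.97 total_interest=$334.97
After 7 (month_end (apply 3% monthly interest)): balance=$3177.51 total_interest=$427.51
After 8 (year_end (apply 5% annual interest)): balance=$3336.38 total_interest=$586.38
After 9 (month_end (apply 3% monthly interest)): balance=$3436.47 total_interest=$686.47
After 10 (deposit($100)): balance=$3536.47 total_interest=$686.47
After 11 (deposit($100)): balance=$3636.47 total_interest=$686.47
After 12 (deposit($500)): balance=$4136.47 total_interest=$686.47

Answer: 686.47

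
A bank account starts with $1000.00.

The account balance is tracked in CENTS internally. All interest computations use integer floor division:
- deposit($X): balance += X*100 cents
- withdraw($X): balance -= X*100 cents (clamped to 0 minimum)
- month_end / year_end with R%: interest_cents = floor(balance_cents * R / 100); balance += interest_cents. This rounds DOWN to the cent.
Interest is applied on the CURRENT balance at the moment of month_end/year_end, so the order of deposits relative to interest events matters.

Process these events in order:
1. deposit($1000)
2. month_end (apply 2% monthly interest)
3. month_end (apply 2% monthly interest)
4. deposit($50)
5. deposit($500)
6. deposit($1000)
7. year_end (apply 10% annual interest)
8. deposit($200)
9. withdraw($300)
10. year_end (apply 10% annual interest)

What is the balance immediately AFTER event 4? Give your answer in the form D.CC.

Answer: 2130.80

Derivation:
After 1 (deposit($1000)): balance=$2000.00 total_interest=$0.00
After 2 (month_end (apply 2% monthly interest)): balance=$2040.00 total_interest=$40.00
After 3 (month_end (apply 2% monthly interest)): balance=$2080.80 total_interest=$80.80
After 4 (deposit($50)): balance=$2130.80 total_interest=$80.80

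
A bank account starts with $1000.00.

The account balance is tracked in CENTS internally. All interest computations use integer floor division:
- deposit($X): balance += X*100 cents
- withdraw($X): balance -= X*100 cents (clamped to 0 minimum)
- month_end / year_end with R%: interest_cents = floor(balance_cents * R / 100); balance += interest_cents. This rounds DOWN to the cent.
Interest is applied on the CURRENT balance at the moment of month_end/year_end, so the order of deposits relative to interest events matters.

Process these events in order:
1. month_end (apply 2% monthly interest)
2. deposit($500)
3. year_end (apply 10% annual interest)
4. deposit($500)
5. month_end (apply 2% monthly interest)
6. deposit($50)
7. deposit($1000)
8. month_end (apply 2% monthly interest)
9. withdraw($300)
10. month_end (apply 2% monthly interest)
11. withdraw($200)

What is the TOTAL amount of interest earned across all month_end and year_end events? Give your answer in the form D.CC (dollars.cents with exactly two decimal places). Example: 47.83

After 1 (month_end (apply 2% monthly interest)): balance=$1020.00 total_interest=$20.00
After 2 (deposit($500)): balance=$1520.00 total_interest=$20.00
After 3 (year_end (apply 10% annual interest)): balance=$1672.00 total_interest=$172.00
After 4 (deposit($500)): balance=$2172.00 total_interest=$172.00
After 5 (month_end (apply 2% monthly interest)): balance=$2215.44 total_interest=$215.44
After 6 (deposit($50)): balance=$2265.44 total_interest=$215.44
After 7 (deposit($1000)): balance=$3265.44 total_interest=$215.44
After 8 (month_end (apply 2% monthly interest)): balance=$3330.74 total_interest=$280.74
After 9 (withdraw($300)): balance=$3030.74 total_interest=$280.74
After 10 (month_end (apply 2% monthly interest)): balance=$3091.35 total_interest=$341.35
After 11 (withdraw($200)): balance=$2891.35 total_interest=$341.35

Answer: 341.35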